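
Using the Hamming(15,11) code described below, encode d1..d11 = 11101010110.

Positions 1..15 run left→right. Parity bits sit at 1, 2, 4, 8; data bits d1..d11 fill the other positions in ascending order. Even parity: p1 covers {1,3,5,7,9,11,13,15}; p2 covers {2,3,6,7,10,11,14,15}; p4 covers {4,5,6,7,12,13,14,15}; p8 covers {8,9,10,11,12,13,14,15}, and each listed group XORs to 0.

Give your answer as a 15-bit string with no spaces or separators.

Place data at non-parity positions: p1 p2 1 p4 1 1 0 p8 1 0 1 0 1 1 0
p1 (pos 1,3,5,7,9,11,13,15): XOR of data positions = 1⊕1⊕0⊕1⊕1⊕1⊕0 = 1
p2 (pos 2,3,6,7,10,11,14,15): XOR of data positions = 1⊕1⊕0⊕0⊕1⊕1⊕0 = 0
p4 (pos 4,5,6,7,12,13,14,15): XOR of data positions = 1⊕1⊕0⊕0⊕1⊕1⊕0 = 0
p8 (pos 8,9,10,11,12,13,14,15): XOR of data positions = 1⊕0⊕1⊕0⊕1⊕1⊕0 = 0
Codeword: 101011001010110

101011001010110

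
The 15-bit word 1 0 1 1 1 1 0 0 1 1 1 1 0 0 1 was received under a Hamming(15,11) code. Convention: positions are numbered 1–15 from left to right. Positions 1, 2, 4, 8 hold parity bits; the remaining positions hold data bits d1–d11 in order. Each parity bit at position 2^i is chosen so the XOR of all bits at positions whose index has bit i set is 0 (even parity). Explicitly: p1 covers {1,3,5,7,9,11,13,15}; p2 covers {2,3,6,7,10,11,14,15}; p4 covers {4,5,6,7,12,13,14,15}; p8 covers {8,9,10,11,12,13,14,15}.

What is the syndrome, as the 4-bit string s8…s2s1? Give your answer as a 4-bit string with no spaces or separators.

s1 (pos 1,3,5,7,9,11,13,15): 1⊕1⊕1⊕0⊕1⊕1⊕0⊕1 = 0
s2 (pos 2,3,6,7,10,11,14,15): 0⊕1⊕1⊕0⊕1⊕1⊕0⊕1 = 1
s4 (pos 4,5,6,7,12,13,14,15): 1⊕1⊕1⊕0⊕1⊕0⊕0⊕1 = 1
s8 (pos 8,9,10,11,12,13,14,15): 0⊕1⊕1⊕1⊕1⊕0⊕0⊕1 = 1
Syndrome s8…s1 = 1110 → error at position 14.

1110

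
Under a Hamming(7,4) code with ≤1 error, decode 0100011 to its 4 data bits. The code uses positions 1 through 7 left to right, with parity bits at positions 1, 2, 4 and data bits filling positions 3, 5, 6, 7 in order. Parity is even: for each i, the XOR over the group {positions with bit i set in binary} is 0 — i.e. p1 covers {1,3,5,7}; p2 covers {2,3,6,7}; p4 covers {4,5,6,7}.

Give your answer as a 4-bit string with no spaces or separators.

s1 (pos 1,3,5,7): 0⊕0⊕0⊕1 = 1
s2 (pos 2,3,6,7): 1⊕0⊕1⊕1 = 1
s4 (pos 4,5,6,7): 0⊕0⊕1⊕1 = 0
Syndrome s4…s1 = 011 → error at position 3.
Flip position 3: 0100011 → 0110011
Read data bits from positions 3,5,6,7: 1011

1011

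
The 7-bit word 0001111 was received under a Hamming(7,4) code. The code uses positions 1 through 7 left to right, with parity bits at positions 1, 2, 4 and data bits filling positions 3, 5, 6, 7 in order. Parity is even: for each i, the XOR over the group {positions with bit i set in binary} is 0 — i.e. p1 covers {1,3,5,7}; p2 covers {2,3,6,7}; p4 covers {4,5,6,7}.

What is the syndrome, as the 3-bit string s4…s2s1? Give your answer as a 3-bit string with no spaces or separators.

000

s1 (pos 1,3,5,7): 0⊕0⊕1⊕1 = 0
s2 (pos 2,3,6,7): 0⊕0⊕1⊕1 = 0
s4 (pos 4,5,6,7): 1⊕1⊕1⊕1 = 0
Syndrome s4…s1 = 000 → no error.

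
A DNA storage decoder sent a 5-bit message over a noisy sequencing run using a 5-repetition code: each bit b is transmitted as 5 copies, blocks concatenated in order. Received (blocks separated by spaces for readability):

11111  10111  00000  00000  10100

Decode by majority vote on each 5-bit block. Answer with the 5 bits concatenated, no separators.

11000

Block 1 (11111): 5 ones → 1
Block 2 (10111): 4 ones → 1
Block 3 (00000): 0 ones → 0
Block 4 (00000): 0 ones → 0
Block 5 (10100): 2 ones → 0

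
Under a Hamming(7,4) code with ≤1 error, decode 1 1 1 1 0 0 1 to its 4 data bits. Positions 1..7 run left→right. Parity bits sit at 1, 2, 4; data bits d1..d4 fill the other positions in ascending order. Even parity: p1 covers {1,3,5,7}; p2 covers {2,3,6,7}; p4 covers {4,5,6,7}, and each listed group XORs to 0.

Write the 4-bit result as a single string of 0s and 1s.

0001

s1 (pos 1,3,5,7): 1⊕1⊕0⊕1 = 1
s2 (pos 2,3,6,7): 1⊕1⊕0⊕1 = 1
s4 (pos 4,5,6,7): 1⊕0⊕0⊕1 = 0
Syndrome s4…s1 = 011 → error at position 3.
Flip position 3: 1111001 → 1101001
Read data bits from positions 3,5,6,7: 0001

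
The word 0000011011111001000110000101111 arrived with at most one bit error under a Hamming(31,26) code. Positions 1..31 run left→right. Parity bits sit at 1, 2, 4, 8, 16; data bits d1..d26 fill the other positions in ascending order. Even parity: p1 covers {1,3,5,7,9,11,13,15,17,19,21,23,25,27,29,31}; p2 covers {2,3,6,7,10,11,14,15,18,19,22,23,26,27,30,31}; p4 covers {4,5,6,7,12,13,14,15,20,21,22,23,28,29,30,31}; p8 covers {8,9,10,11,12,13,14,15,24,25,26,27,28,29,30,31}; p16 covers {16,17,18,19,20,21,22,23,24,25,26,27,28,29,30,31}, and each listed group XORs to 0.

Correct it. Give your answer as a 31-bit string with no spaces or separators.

s1 (pos 1,3,5,7,9,11,13,15,17,19,21,23,25,27,29,31): 0⊕0⊕0⊕1⊕1⊕1⊕1⊕0⊕0⊕0⊕1⊕0⊕0⊕0⊕1⊕1 = 1
s2 (pos 2,3,6,7,10,11,14,15,18,19,22,23,26,27,30,31): 0⊕0⊕1⊕1⊕1⊕1⊕0⊕0⊕0⊕0⊕0⊕0⊕1⊕0⊕1⊕1 = 1
s4 (pos 4,5,6,7,12,13,14,15,20,21,22,23,28,29,30,31): 0⊕0⊕1⊕1⊕1⊕1⊕0⊕0⊕1⊕1⊕0⊕0⊕1⊕1⊕1⊕1 = 0
s8 (pos 8,9,10,11,12,13,14,15,24,25,26,27,28,29,30,31): 0⊕1⊕1⊕1⊕1⊕1⊕0⊕0⊕0⊕0⊕1⊕0⊕1⊕1⊕1⊕1 = 0
s16 (pos 16,17,18,19,20,21,22,23,24,25,26,27,28,29,30,31): 1⊕0⊕0⊕0⊕1⊕1⊕0⊕0⊕0⊕0⊕1⊕0⊕1⊕1⊕1⊕1 = 0
Syndrome s16…s1 = 00011 → error at position 3.
Flip position 3: 0000011011111001000110000101111 → 0010011011111001000110000101111

0010011011111001000110000101111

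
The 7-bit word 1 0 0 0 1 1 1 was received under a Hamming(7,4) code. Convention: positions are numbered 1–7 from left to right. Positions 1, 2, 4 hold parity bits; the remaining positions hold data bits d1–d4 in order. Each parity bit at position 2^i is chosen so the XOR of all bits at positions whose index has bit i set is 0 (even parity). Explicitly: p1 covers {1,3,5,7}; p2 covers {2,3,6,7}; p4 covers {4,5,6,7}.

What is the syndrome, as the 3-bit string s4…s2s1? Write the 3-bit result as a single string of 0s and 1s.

s1 (pos 1,3,5,7): 1⊕0⊕1⊕1 = 1
s2 (pos 2,3,6,7): 0⊕0⊕1⊕1 = 0
s4 (pos 4,5,6,7): 0⊕1⊕1⊕1 = 1
Syndrome s4…s1 = 101 → error at position 5.

101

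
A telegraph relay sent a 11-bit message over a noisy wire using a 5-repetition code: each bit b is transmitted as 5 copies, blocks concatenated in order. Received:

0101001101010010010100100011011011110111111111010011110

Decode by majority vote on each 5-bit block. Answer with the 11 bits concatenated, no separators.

01000111101

Block 1 (01010): 2 ones → 0
Block 2 (01101): 3 ones → 1
Block 3 (01001): 2 ones → 0
Block 4 (00101): 2 ones → 0
Block 5 (00100): 1 one → 0
Block 6 (01101): 3 ones → 1
Block 7 (10111): 4 ones → 1
Block 8 (10111): 4 ones → 1
Block 9 (11111): 5 ones → 1
Block 10 (10100): 2 ones → 0
Block 11 (11110): 4 ones → 1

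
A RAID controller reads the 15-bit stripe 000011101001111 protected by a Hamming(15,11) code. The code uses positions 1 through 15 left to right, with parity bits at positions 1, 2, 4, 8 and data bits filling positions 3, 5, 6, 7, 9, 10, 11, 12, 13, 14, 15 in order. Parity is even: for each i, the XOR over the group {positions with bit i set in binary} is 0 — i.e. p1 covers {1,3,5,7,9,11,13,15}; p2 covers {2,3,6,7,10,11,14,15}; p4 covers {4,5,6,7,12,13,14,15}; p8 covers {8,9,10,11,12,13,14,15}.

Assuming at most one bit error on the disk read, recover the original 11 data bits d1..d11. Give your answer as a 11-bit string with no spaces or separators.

s1 (pos 1,3,5,7,9,11,13,15): 0⊕0⊕1⊕1⊕1⊕0⊕1⊕1 = 1
s2 (pos 2,3,6,7,10,11,14,15): 0⊕0⊕1⊕1⊕0⊕0⊕1⊕1 = 0
s4 (pos 4,5,6,7,12,13,14,15): 0⊕1⊕1⊕1⊕1⊕1⊕1⊕1 = 1
s8 (pos 8,9,10,11,12,13,14,15): 0⊕1⊕0⊕0⊕1⊕1⊕1⊕1 = 1
Syndrome s8…s1 = 1101 → error at position 13.
Flip position 13: 000011101001111 → 000011101001011
Read data bits from positions 3,5,6,7,9,10,11,12,13,14,15: 01111001011

01111001011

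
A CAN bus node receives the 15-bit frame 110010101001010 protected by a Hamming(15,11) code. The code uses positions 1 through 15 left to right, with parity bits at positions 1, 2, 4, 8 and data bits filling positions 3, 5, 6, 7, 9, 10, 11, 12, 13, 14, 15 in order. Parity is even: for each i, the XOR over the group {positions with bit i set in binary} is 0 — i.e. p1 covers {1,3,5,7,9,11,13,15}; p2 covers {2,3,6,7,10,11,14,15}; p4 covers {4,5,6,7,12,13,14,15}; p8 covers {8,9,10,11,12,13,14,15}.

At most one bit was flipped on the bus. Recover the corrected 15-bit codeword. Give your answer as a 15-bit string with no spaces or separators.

s1 (pos 1,3,5,7,9,11,13,15): 1⊕0⊕1⊕1⊕1⊕0⊕0⊕0 = 0
s2 (pos 2,3,6,7,10,11,14,15): 1⊕0⊕0⊕1⊕0⊕0⊕1⊕0 = 1
s4 (pos 4,5,6,7,12,13,14,15): 0⊕1⊕0⊕1⊕1⊕0⊕1⊕0 = 0
s8 (pos 8,9,10,11,12,13,14,15): 0⊕1⊕0⊕0⊕1⊕0⊕1⊕0 = 1
Syndrome s8…s1 = 1010 → error at position 10.
Flip position 10: 110010101001010 → 110010101101010

110010101101010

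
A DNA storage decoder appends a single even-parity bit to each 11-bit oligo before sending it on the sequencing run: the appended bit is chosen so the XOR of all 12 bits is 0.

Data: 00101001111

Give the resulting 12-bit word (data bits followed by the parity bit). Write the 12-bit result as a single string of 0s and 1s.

XOR of the 11 data bits: 0⊕0⊕1⊕0⊕1⊕0⊕0⊕1⊕1⊕1⊕1 = 0
Parity bit = 0 (so all 12 bits XOR to 0).

001010011110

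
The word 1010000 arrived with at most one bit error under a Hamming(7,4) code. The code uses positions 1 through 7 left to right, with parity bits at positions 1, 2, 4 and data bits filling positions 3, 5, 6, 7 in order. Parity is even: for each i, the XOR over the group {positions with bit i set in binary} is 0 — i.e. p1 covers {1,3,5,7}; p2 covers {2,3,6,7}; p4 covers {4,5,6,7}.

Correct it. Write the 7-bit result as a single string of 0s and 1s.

1110000

s1 (pos 1,3,5,7): 1⊕1⊕0⊕0 = 0
s2 (pos 2,3,6,7): 0⊕1⊕0⊕0 = 1
s4 (pos 4,5,6,7): 0⊕0⊕0⊕0 = 0
Syndrome s4…s1 = 010 → error at position 2.
Flip position 2: 1010000 → 1110000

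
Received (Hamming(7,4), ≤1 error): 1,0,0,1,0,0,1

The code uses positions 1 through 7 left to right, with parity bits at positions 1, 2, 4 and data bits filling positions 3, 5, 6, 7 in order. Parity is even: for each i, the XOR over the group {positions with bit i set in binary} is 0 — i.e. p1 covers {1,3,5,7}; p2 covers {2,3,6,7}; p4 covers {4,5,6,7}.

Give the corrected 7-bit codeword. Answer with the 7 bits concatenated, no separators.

1101001

s1 (pos 1,3,5,7): 1⊕0⊕0⊕1 = 0
s2 (pos 2,3,6,7): 0⊕0⊕0⊕1 = 1
s4 (pos 4,5,6,7): 1⊕0⊕0⊕1 = 0
Syndrome s4…s1 = 010 → error at position 2.
Flip position 2: 1001001 → 1101001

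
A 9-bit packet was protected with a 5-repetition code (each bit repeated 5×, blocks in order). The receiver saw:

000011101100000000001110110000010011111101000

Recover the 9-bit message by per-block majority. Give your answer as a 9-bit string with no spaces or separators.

Block 1 (00001): 1 one → 0
Block 2 (11011): 4 ones → 1
Block 3 (00000): 0 ones → 0
Block 4 (00000): 0 ones → 0
Block 5 (11101): 4 ones → 1
Block 6 (10000): 1 one → 0
Block 7 (01001): 2 ones → 0
Block 8 (11111): 5 ones → 1
Block 9 (01000): 1 one → 0

010010010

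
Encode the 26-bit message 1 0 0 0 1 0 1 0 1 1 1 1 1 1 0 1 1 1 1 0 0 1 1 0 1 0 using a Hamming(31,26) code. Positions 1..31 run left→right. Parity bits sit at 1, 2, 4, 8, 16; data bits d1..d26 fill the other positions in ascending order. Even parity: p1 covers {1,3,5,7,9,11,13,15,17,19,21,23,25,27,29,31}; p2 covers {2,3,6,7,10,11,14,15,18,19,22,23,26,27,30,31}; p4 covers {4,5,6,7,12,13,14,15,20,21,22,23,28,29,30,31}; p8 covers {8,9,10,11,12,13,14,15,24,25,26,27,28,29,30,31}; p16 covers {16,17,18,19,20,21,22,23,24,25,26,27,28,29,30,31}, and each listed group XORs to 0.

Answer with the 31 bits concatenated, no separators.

0010000110101110111011110011010

Place data at non-parity positions: p1 p2 1 p4 0 0 0 p8 1 0 1 0 1 1 1 p16 1 1 1 0 1 1 1 1 0 0 1 1 0 1 0
p1 (pos 1,3,5,7,9,11,13,15,17,19,21,23,25,27,29,31): XOR of data positions = 1⊕0⊕0⊕1⊕1⊕1⊕1⊕1⊕1⊕1⊕1⊕0⊕1⊕0⊕0 = 0
p2 (pos 2,3,6,7,10,11,14,15,18,19,22,23,26,27,30,31): XOR of data positions = 1⊕0⊕0⊕0⊕1⊕1⊕1⊕1⊕1⊕1⊕1⊕0⊕1⊕1⊕0 = 0
p4 (pos 4,5,6,7,12,13,14,15,20,21,22,23,28,29,30,31): XOR of data positions = 0⊕0⊕0⊕0⊕1⊕1⊕1⊕0⊕1⊕1⊕1⊕1⊕0⊕1⊕0 = 0
p8 (pos 8,9,10,11,12,13,14,15,24,25,26,27,28,29,30,31): XOR of data positions = 1⊕0⊕1⊕0⊕1⊕1⊕1⊕1⊕0⊕0⊕1⊕1⊕0⊕1⊕0 = 1
p16 (pos 16,17,18,19,20,21,22,23,24,25,26,27,28,29,30,31): XOR of data positions = 1⊕1⊕1⊕0⊕1⊕1⊕1⊕1⊕0⊕0⊕1⊕1⊕0⊕1⊕0 = 0
Codeword: 0010000110101110111011110011010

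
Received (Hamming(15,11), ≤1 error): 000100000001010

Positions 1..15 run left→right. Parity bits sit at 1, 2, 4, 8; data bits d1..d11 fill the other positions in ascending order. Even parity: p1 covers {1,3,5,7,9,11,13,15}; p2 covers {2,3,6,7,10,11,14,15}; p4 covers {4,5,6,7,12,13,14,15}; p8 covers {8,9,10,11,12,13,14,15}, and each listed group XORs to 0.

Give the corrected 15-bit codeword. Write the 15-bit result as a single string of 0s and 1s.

s1 (pos 1,3,5,7,9,11,13,15): 0⊕0⊕0⊕0⊕0⊕0⊕0⊕0 = 0
s2 (pos 2,3,6,7,10,11,14,15): 0⊕0⊕0⊕0⊕0⊕0⊕1⊕0 = 1
s4 (pos 4,5,6,7,12,13,14,15): 1⊕0⊕0⊕0⊕1⊕0⊕1⊕0 = 1
s8 (pos 8,9,10,11,12,13,14,15): 0⊕0⊕0⊕0⊕1⊕0⊕1⊕0 = 0
Syndrome s8…s1 = 0110 → error at position 6.
Flip position 6: 000100000001010 → 000101000001010

000101000001010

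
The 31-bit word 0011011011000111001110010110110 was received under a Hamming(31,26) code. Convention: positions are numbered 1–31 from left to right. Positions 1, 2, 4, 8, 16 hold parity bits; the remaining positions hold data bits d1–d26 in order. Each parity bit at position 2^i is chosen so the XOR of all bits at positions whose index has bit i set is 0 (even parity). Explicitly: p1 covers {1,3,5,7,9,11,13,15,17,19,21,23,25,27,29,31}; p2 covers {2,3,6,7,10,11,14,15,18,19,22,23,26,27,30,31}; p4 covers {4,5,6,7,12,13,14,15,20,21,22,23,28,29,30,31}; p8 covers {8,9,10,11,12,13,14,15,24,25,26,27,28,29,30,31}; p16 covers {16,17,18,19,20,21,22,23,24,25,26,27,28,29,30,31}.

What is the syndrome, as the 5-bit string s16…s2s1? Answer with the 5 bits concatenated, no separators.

11100

s1 (pos 1,3,5,7,9,11,13,15,17,19,21,23,25,27,29,31): 0⊕1⊕0⊕1⊕1⊕0⊕0⊕1⊕0⊕1⊕1⊕0⊕0⊕1⊕1⊕0 = 0
s2 (pos 2,3,6,7,10,11,14,15,18,19,22,23,26,27,30,31): 0⊕1⊕1⊕1⊕1⊕0⊕1⊕1⊕0⊕1⊕0⊕0⊕1⊕1⊕1⊕0 = 0
s4 (pos 4,5,6,7,12,13,14,15,20,21,22,23,28,29,30,31): 1⊕0⊕1⊕1⊕0⊕0⊕1⊕1⊕1⊕1⊕0⊕0⊕0⊕1⊕1⊕0 = 1
s8 (pos 8,9,10,11,12,13,14,15,24,25,26,27,28,29,30,31): 0⊕1⊕1⊕0⊕0⊕0⊕1⊕1⊕1⊕0⊕1⊕1⊕0⊕1⊕1⊕0 = 1
s16 (pos 16,17,18,19,20,21,22,23,24,25,26,27,28,29,30,31): 1⊕0⊕0⊕1⊕1⊕1⊕0⊕0⊕1⊕0⊕1⊕1⊕0⊕1⊕1⊕0 = 1
Syndrome s16…s1 = 11100 → error at position 28.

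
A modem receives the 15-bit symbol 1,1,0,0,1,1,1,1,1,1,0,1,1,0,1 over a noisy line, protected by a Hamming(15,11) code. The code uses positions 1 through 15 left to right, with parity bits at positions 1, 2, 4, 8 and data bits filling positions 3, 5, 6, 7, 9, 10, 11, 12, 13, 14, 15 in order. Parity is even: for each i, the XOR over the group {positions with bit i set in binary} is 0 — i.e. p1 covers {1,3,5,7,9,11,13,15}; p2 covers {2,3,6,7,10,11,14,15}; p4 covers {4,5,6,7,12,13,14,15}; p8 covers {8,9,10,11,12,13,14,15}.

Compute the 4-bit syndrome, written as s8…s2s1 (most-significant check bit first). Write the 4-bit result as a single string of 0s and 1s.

s1 (pos 1,3,5,7,9,11,13,15): 1⊕0⊕1⊕1⊕1⊕0⊕1⊕1 = 0
s2 (pos 2,3,6,7,10,11,14,15): 1⊕0⊕1⊕1⊕1⊕0⊕0⊕1 = 1
s4 (pos 4,5,6,7,12,13,14,15): 0⊕1⊕1⊕1⊕1⊕1⊕0⊕1 = 0
s8 (pos 8,9,10,11,12,13,14,15): 1⊕1⊕1⊕0⊕1⊕1⊕0⊕1 = 0
Syndrome s8…s1 = 0010 → error at position 2.

0010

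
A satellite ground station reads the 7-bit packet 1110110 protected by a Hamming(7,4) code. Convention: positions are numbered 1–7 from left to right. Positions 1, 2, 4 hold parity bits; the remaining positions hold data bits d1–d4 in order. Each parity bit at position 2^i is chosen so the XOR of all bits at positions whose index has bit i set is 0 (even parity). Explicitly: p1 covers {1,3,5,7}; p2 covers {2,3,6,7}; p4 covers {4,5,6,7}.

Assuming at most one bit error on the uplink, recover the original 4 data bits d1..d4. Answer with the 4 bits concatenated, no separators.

s1 (pos 1,3,5,7): 1⊕1⊕1⊕0 = 1
s2 (pos 2,3,6,7): 1⊕1⊕1⊕0 = 1
s4 (pos 4,5,6,7): 0⊕1⊕1⊕0 = 0
Syndrome s4…s1 = 011 → error at position 3.
Flip position 3: 1110110 → 1100110
Read data bits from positions 3,5,6,7: 0110

0110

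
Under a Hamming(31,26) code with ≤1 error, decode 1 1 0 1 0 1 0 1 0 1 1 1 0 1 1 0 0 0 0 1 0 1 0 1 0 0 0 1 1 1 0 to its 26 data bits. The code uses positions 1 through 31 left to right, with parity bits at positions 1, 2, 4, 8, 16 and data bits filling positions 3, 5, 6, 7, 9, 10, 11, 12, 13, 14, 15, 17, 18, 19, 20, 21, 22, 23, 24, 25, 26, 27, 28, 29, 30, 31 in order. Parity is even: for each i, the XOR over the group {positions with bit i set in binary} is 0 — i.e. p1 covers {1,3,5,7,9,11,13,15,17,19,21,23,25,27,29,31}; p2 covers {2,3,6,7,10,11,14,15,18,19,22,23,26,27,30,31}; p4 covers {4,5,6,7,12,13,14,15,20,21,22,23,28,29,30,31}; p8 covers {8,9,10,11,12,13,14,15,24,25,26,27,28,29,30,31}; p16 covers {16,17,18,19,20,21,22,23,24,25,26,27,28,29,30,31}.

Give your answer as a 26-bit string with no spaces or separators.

s1 (pos 1,3,5,7,9,11,13,15,17,19,21,23,25,27,29,31): 1⊕0⊕0⊕0⊕0⊕1⊕0⊕1⊕0⊕0⊕0⊕0⊕0⊕0⊕1⊕0 = 0
s2 (pos 2,3,6,7,10,11,14,15,18,19,22,23,26,27,30,31): 1⊕0⊕1⊕0⊕1⊕1⊕1⊕1⊕0⊕0⊕1⊕0⊕0⊕0⊕1⊕0 = 0
s4 (pos 4,5,6,7,12,13,14,15,20,21,22,23,28,29,30,31): 1⊕0⊕1⊕0⊕1⊕0⊕1⊕1⊕1⊕0⊕1⊕0⊕1⊕1⊕1⊕0 = 0
s8 (pos 8,9,10,11,12,13,14,15,24,25,26,27,28,29,30,31): 1⊕0⊕1⊕1⊕1⊕0⊕1⊕1⊕1⊕0⊕0⊕0⊕1⊕1⊕1⊕0 = 0
s16 (pos 16,17,18,19,20,21,22,23,24,25,26,27,28,29,30,31): 0⊕0⊕0⊕0⊕1⊕0⊕1⊕0⊕1⊕0⊕0⊕0⊕1⊕1⊕1⊕0 = 0
Syndrome s16…s1 = 00000 → no error.
Read data bits from positions 3,5,6,7,9,10,11,12,13,14,15,17,18,19,20,21,22,23,24,25,26,27,28,29,30,31: 00100111011000101010001110

00100111011000101010001110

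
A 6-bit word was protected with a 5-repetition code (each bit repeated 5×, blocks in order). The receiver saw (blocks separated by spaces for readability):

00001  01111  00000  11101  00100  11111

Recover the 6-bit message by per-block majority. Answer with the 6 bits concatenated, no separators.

Block 1 (00001): 1 one → 0
Block 2 (01111): 4 ones → 1
Block 3 (00000): 0 ones → 0
Block 4 (11101): 4 ones → 1
Block 5 (00100): 1 one → 0
Block 6 (11111): 5 ones → 1

010101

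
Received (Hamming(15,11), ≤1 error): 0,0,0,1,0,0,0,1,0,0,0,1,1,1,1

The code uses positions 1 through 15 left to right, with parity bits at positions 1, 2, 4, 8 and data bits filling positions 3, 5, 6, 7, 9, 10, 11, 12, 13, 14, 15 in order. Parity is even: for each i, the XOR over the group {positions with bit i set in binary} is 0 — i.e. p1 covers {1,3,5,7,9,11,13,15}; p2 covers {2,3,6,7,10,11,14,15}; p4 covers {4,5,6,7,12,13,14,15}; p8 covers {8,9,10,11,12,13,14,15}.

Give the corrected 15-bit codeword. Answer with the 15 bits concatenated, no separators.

s1 (pos 1,3,5,7,9,11,13,15): 0⊕0⊕0⊕0⊕0⊕0⊕1⊕1 = 0
s2 (pos 2,3,6,7,10,11,14,15): 0⊕0⊕0⊕0⊕0⊕0⊕1⊕1 = 0
s4 (pos 4,5,6,7,12,13,14,15): 1⊕0⊕0⊕0⊕1⊕1⊕1⊕1 = 1
s8 (pos 8,9,10,11,12,13,14,15): 1⊕0⊕0⊕0⊕1⊕1⊕1⊕1 = 1
Syndrome s8…s1 = 1100 → error at position 12.
Flip position 12: 000100010001111 → 000100010000111

000100010000111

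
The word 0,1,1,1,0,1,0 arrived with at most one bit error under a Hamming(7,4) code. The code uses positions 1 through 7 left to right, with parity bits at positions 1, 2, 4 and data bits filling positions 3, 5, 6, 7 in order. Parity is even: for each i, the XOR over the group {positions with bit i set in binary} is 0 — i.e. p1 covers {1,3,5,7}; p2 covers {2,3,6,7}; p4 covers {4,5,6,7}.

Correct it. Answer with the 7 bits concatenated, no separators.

0101010

s1 (pos 1,3,5,7): 0⊕1⊕0⊕0 = 1
s2 (pos 2,3,6,7): 1⊕1⊕1⊕0 = 1
s4 (pos 4,5,6,7): 1⊕0⊕1⊕0 = 0
Syndrome s4…s1 = 011 → error at position 3.
Flip position 3: 0111010 → 0101010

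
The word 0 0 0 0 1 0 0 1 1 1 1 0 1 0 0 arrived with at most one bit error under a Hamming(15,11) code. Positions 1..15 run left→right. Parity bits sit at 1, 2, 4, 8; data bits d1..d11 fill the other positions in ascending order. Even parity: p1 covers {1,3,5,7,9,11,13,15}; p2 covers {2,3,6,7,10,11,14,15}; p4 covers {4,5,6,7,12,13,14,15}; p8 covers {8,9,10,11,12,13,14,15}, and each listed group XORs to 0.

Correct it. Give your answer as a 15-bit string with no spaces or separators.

000010001110100

s1 (pos 1,3,5,7,9,11,13,15): 0⊕0⊕1⊕0⊕1⊕1⊕1⊕0 = 0
s2 (pos 2,3,6,7,10,11,14,15): 0⊕0⊕0⊕0⊕1⊕1⊕0⊕0 = 0
s4 (pos 4,5,6,7,12,13,14,15): 0⊕1⊕0⊕0⊕0⊕1⊕0⊕0 = 0
s8 (pos 8,9,10,11,12,13,14,15): 1⊕1⊕1⊕1⊕0⊕1⊕0⊕0 = 1
Syndrome s8…s1 = 1000 → error at position 8.
Flip position 8: 000010011110100 → 000010001110100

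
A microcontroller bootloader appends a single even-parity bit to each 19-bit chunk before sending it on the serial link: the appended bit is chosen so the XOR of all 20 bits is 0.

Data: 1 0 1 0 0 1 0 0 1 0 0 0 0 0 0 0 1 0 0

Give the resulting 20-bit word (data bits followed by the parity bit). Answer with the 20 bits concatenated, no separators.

XOR of the 19 data bits: 1⊕0⊕1⊕0⊕0⊕1⊕0⊕0⊕1⊕0⊕0⊕0⊕0⊕0⊕0⊕0⊕1⊕0⊕0 = 1
Parity bit = 1 (so all 20 bits XOR to 0).

10100100100000001001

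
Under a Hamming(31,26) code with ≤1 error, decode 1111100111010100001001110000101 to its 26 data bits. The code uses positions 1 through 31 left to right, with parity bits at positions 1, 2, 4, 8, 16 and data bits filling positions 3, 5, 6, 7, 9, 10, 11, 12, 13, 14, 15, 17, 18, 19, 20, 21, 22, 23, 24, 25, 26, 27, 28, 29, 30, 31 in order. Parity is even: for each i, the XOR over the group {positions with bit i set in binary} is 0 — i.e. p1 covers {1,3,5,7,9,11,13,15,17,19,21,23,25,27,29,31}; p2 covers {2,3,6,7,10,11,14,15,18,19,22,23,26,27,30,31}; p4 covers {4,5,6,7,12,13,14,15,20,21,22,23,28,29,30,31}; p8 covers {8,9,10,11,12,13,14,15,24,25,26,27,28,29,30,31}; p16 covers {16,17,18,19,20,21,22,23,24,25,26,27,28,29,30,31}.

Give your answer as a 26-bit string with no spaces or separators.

11001101010001001110000101

s1 (pos 1,3,5,7,9,11,13,15,17,19,21,23,25,27,29,31): 1⊕1⊕1⊕0⊕1⊕0⊕0⊕0⊕0⊕1⊕0⊕1⊕0⊕0⊕1⊕1 = 0
s2 (pos 2,3,6,7,10,11,14,15,18,19,22,23,26,27,30,31): 1⊕1⊕0⊕0⊕1⊕0⊕1⊕0⊕0⊕1⊕1⊕1⊕0⊕0⊕0⊕1 = 0
s4 (pos 4,5,6,7,12,13,14,15,20,21,22,23,28,29,30,31): 1⊕1⊕0⊕0⊕1⊕0⊕1⊕0⊕0⊕0⊕1⊕1⊕0⊕1⊕0⊕1 = 0
s8 (pos 8,9,10,11,12,13,14,15,24,25,26,27,28,29,30,31): 1⊕1⊕1⊕0⊕1⊕0⊕1⊕0⊕1⊕0⊕0⊕0⊕0⊕1⊕0⊕1 = 0
s16 (pos 16,17,18,19,20,21,22,23,24,25,26,27,28,29,30,31): 0⊕0⊕0⊕1⊕0⊕0⊕1⊕1⊕1⊕0⊕0⊕0⊕0⊕1⊕0⊕1 = 0
Syndrome s16…s1 = 00000 → no error.
Read data bits from positions 3,5,6,7,9,10,11,12,13,14,15,17,18,19,20,21,22,23,24,25,26,27,28,29,30,31: 11001101010001001110000101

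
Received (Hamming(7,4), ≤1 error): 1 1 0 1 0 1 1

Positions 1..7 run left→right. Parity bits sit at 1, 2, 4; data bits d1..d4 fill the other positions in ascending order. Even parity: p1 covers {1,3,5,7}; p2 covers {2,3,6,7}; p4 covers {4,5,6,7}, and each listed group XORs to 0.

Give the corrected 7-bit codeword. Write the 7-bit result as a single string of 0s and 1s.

1101001

s1 (pos 1,3,5,7): 1⊕0⊕0⊕1 = 0
s2 (pos 2,3,6,7): 1⊕0⊕1⊕1 = 1
s4 (pos 4,5,6,7): 1⊕0⊕1⊕1 = 1
Syndrome s4…s1 = 110 → error at position 6.
Flip position 6: 1101011 → 1101001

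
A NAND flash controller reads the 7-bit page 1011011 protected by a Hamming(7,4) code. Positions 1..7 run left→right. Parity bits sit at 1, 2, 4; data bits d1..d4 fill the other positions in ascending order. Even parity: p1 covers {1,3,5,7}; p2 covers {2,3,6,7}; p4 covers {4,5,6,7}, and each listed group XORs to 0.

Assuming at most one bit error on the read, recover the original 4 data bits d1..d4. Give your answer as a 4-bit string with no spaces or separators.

1010

s1 (pos 1,3,5,7): 1⊕1⊕0⊕1 = 1
s2 (pos 2,3,6,7): 0⊕1⊕1⊕1 = 1
s4 (pos 4,5,6,7): 1⊕0⊕1⊕1 = 1
Syndrome s4…s1 = 111 → error at position 7.
Flip position 7: 1011011 → 1011010
Read data bits from positions 3,5,6,7: 1010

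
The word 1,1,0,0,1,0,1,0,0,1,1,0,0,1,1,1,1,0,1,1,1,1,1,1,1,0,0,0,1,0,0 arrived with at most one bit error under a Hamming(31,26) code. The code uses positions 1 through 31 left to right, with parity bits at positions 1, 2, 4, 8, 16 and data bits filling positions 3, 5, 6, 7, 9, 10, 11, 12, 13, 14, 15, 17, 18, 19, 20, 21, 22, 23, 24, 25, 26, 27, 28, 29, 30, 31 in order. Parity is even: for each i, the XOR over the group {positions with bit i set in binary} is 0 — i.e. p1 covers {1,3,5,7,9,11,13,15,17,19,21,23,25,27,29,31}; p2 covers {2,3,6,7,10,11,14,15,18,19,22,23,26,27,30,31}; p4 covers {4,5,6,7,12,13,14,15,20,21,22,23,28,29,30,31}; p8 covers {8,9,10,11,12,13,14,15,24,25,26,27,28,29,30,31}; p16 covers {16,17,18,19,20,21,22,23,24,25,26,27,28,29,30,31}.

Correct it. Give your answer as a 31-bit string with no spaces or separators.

1100101001100101101111111000100

s1 (pos 1,3,5,7,9,11,13,15,17,19,21,23,25,27,29,31): 1⊕0⊕1⊕1⊕0⊕1⊕0⊕1⊕1⊕1⊕1⊕1⊕1⊕0⊕1⊕0 = 1
s2 (pos 2,3,6,7,10,11,14,15,18,19,22,23,26,27,30,31): 1⊕0⊕0⊕1⊕1⊕1⊕1⊕1⊕0⊕1⊕1⊕1⊕0⊕0⊕0⊕0 = 1
s4 (pos 4,5,6,7,12,13,14,15,20,21,22,23,28,29,30,31): 0⊕1⊕0⊕1⊕0⊕0⊕1⊕1⊕1⊕1⊕1⊕1⊕0⊕1⊕0⊕0 = 1
s8 (pos 8,9,10,11,12,13,14,15,24,25,26,27,28,29,30,31): 0⊕0⊕1⊕1⊕0⊕0⊕1⊕1⊕1⊕1⊕0⊕0⊕0⊕1⊕0⊕0 = 1
s16 (pos 16,17,18,19,20,21,22,23,24,25,26,27,28,29,30,31): 1⊕1⊕0⊕1⊕1⊕1⊕1⊕1⊕1⊕1⊕0⊕0⊕0⊕1⊕0⊕0 = 0
Syndrome s16…s1 = 01111 → error at position 15.
Flip position 15: 1100101001100111101111111000100 → 1100101001100101101111111000100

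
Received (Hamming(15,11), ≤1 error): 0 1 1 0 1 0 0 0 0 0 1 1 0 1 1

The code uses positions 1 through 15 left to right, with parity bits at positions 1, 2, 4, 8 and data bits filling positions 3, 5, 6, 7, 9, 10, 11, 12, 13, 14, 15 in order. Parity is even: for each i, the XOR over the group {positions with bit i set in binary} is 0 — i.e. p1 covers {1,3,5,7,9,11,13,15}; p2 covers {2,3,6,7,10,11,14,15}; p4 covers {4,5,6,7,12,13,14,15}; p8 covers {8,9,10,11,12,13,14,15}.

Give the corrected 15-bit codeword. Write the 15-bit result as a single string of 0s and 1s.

001010000011011

s1 (pos 1,3,5,7,9,11,13,15): 0⊕1⊕1⊕0⊕0⊕1⊕0⊕1 = 0
s2 (pos 2,3,6,7,10,11,14,15): 1⊕1⊕0⊕0⊕0⊕1⊕1⊕1 = 1
s4 (pos 4,5,6,7,12,13,14,15): 0⊕1⊕0⊕0⊕1⊕0⊕1⊕1 = 0
s8 (pos 8,9,10,11,12,13,14,15): 0⊕0⊕0⊕1⊕1⊕0⊕1⊕1 = 0
Syndrome s8…s1 = 0010 → error at position 2.
Flip position 2: 011010000011011 → 001010000011011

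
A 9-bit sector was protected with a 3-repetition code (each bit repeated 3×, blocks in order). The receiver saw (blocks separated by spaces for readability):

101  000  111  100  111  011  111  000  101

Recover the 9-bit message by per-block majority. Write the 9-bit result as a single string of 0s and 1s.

101011101

Block 1 (101): 2 ones → 1
Block 2 (000): 0 ones → 0
Block 3 (111): 3 ones → 1
Block 4 (100): 1 one → 0
Block 5 (111): 3 ones → 1
Block 6 (011): 2 ones → 1
Block 7 (111): 3 ones → 1
Block 8 (000): 0 ones → 0
Block 9 (101): 2 ones → 1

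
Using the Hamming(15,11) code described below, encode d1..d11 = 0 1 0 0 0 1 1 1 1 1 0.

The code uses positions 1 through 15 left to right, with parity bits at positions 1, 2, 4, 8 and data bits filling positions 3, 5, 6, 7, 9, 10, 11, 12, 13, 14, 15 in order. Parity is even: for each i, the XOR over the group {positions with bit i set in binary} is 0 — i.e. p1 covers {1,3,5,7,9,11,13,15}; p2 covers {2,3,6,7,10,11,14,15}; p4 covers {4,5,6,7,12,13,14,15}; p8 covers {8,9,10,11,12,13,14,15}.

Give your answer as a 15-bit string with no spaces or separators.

Place data at non-parity positions: p1 p2 0 p4 1 0 0 p8 0 1 1 1 1 1 0
p1 (pos 1,3,5,7,9,11,13,15): XOR of data positions = 0⊕1⊕0⊕0⊕1⊕1⊕0 = 1
p2 (pos 2,3,6,7,10,11,14,15): XOR of data positions = 0⊕0⊕0⊕1⊕1⊕1⊕0 = 1
p4 (pos 4,5,6,7,12,13,14,15): XOR of data positions = 1⊕0⊕0⊕1⊕1⊕1⊕0 = 0
p8 (pos 8,9,10,11,12,13,14,15): XOR of data positions = 0⊕1⊕1⊕1⊕1⊕1⊕0 = 1
Codeword: 110010010111110

110010010111110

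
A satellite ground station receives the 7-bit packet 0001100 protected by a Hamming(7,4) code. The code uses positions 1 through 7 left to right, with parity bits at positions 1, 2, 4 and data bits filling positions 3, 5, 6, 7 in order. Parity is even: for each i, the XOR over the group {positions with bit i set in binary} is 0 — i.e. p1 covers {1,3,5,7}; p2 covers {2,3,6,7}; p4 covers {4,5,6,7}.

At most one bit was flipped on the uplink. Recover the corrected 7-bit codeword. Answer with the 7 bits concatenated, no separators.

1001100

s1 (pos 1,3,5,7): 0⊕0⊕1⊕0 = 1
s2 (pos 2,3,6,7): 0⊕0⊕0⊕0 = 0
s4 (pos 4,5,6,7): 1⊕1⊕0⊕0 = 0
Syndrome s4…s1 = 001 → error at position 1.
Flip position 1: 0001100 → 1001100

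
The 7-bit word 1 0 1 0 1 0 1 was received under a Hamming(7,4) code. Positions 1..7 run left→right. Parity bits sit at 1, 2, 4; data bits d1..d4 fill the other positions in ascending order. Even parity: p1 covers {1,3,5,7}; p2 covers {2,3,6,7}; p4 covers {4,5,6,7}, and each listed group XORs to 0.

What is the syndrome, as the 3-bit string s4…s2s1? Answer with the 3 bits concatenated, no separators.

000

s1 (pos 1,3,5,7): 1⊕1⊕1⊕1 = 0
s2 (pos 2,3,6,7): 0⊕1⊕0⊕1 = 0
s4 (pos 4,5,6,7): 0⊕1⊕0⊕1 = 0
Syndrome s4…s1 = 000 → no error.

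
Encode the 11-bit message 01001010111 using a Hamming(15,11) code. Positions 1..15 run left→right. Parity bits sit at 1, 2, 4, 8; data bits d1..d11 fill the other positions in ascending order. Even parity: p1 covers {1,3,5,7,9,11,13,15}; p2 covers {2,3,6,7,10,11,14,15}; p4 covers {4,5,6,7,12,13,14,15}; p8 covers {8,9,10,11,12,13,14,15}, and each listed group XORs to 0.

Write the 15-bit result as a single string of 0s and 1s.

Place data at non-parity positions: p1 p2 0 p4 1 0 0 p8 1 0 1 0 1 1 1
p1 (pos 1,3,5,7,9,11,13,15): XOR of data positions = 0⊕1⊕0⊕1⊕1⊕1⊕1 = 1
p2 (pos 2,3,6,7,10,11,14,15): XOR of data positions = 0⊕0⊕0⊕0⊕1⊕1⊕1 = 1
p4 (pos 4,5,6,7,12,13,14,15): XOR of data positions = 1⊕0⊕0⊕0⊕1⊕1⊕1 = 0
p8 (pos 8,9,10,11,12,13,14,15): XOR of data positions = 1⊕0⊕1⊕0⊕1⊕1⊕1 = 1
Codeword: 110010011010111

110010011010111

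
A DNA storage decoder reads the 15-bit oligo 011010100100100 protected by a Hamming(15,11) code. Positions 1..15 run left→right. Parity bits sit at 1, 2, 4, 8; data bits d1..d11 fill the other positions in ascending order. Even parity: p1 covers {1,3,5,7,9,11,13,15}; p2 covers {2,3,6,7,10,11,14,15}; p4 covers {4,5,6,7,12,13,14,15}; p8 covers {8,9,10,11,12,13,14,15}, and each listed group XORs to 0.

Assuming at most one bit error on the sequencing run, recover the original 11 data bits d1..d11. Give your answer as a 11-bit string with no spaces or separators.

11010100100

s1 (pos 1,3,5,7,9,11,13,15): 0⊕1⊕1⊕1⊕0⊕0⊕1⊕0 = 0
s2 (pos 2,3,6,7,10,11,14,15): 1⊕1⊕0⊕1⊕1⊕0⊕0⊕0 = 0
s4 (pos 4,5,6,7,12,13,14,15): 0⊕1⊕0⊕1⊕0⊕1⊕0⊕0 = 1
s8 (pos 8,9,10,11,12,13,14,15): 0⊕0⊕1⊕0⊕0⊕1⊕0⊕0 = 0
Syndrome s8…s1 = 0100 → error at position 4.
Flip position 4: 011010100100100 → 011110100100100
Read data bits from positions 3,5,6,7,9,10,11,12,13,14,15: 11010100100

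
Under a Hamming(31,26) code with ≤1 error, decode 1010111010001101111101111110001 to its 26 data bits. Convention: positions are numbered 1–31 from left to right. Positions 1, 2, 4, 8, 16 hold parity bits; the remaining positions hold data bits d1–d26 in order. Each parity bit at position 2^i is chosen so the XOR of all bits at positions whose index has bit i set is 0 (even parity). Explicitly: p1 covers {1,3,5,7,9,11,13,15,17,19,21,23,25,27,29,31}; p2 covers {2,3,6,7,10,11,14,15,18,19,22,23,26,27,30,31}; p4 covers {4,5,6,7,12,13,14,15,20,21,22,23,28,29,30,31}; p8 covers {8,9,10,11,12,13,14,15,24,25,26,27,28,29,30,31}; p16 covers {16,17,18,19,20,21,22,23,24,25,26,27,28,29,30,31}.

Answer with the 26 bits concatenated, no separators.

s1 (pos 1,3,5,7,9,11,13,15,17,19,21,23,25,27,29,31): 1⊕1⊕1⊕1⊕1⊕0⊕1⊕0⊕1⊕1⊕0⊕1⊕1⊕1⊕0⊕1 = 0
s2 (pos 2,3,6,7,10,11,14,15,18,19,22,23,26,27,30,31): 0⊕1⊕1⊕1⊕0⊕0⊕1⊕0⊕1⊕1⊕1⊕1⊕1⊕1⊕0⊕1 = 1
s4 (pos 4,5,6,7,12,13,14,15,20,21,22,23,28,29,30,31): 0⊕1⊕1⊕1⊕0⊕1⊕1⊕0⊕1⊕0⊕1⊕1⊕0⊕0⊕0⊕1 = 1
s8 (pos 8,9,10,11,12,13,14,15,24,25,26,27,28,29,30,31): 0⊕1⊕0⊕0⊕0⊕1⊕1⊕0⊕1⊕1⊕1⊕1⊕0⊕0⊕0⊕1 = 0
s16 (pos 16,17,18,19,20,21,22,23,24,25,26,27,28,29,30,31): 1⊕1⊕1⊕1⊕1⊕0⊕1⊕1⊕1⊕1⊕1⊕1⊕0⊕0⊕0⊕1 = 0
Syndrome s16…s1 = 00110 → error at position 6.
Flip position 6: 1010111010001101111101111110001 → 1010101010001101111101111110001
Read data bits from positions 3,5,6,7,9,10,11,12,13,14,15,17,18,19,20,21,22,23,24,25,26,27,28,29,30,31: 11011000110111101111110001

11011000110111101111110001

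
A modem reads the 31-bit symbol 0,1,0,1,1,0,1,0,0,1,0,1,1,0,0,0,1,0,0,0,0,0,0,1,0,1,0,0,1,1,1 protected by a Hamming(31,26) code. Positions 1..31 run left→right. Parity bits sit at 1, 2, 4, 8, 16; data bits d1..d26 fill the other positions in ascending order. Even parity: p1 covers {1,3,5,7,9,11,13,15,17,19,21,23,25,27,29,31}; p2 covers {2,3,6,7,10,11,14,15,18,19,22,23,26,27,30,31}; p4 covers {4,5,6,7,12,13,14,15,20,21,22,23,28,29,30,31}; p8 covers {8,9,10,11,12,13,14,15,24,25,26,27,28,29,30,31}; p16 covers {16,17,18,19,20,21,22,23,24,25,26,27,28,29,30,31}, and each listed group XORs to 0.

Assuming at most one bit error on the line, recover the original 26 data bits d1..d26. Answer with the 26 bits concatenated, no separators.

01010101100100000010100111

s1 (pos 1,3,5,7,9,11,13,15,17,19,21,23,25,27,29,31): 0⊕0⊕1⊕1⊕0⊕0⊕1⊕0⊕1⊕0⊕0⊕0⊕0⊕0⊕1⊕1 = 0
s2 (pos 2,3,6,7,10,11,14,15,18,19,22,23,26,27,30,31): 1⊕0⊕0⊕1⊕1⊕0⊕0⊕0⊕0⊕0⊕0⊕0⊕1⊕0⊕1⊕1 = 0
s4 (pos 4,5,6,7,12,13,14,15,20,21,22,23,28,29,30,31): 1⊕1⊕0⊕1⊕1⊕1⊕0⊕0⊕0⊕0⊕0⊕0⊕0⊕1⊕1⊕1 = 0
s8 (pos 8,9,10,11,12,13,14,15,24,25,26,27,28,29,30,31): 0⊕0⊕1⊕0⊕1⊕1⊕0⊕0⊕1⊕0⊕1⊕0⊕0⊕1⊕1⊕1 = 0
s16 (pos 16,17,18,19,20,21,22,23,24,25,26,27,28,29,30,31): 0⊕1⊕0⊕0⊕0⊕0⊕0⊕0⊕1⊕0⊕1⊕0⊕0⊕1⊕1⊕1 = 0
Syndrome s16…s1 = 00000 → no error.
Read data bits from positions 3,5,6,7,9,10,11,12,13,14,15,17,18,19,20,21,22,23,24,25,26,27,28,29,30,31: 01010101100100000010100111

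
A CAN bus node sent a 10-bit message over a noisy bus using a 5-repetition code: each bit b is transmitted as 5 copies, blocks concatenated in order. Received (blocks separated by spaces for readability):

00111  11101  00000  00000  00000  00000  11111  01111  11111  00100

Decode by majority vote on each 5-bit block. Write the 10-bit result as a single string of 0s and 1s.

1100001110

Block 1 (00111): 3 ones → 1
Block 2 (11101): 4 ones → 1
Block 3 (00000): 0 ones → 0
Block 4 (00000): 0 ones → 0
Block 5 (00000): 0 ones → 0
Block 6 (00000): 0 ones → 0
Block 7 (11111): 5 ones → 1
Block 8 (01111): 4 ones → 1
Block 9 (11111): 5 ones → 1
Block 10 (00100): 1 one → 0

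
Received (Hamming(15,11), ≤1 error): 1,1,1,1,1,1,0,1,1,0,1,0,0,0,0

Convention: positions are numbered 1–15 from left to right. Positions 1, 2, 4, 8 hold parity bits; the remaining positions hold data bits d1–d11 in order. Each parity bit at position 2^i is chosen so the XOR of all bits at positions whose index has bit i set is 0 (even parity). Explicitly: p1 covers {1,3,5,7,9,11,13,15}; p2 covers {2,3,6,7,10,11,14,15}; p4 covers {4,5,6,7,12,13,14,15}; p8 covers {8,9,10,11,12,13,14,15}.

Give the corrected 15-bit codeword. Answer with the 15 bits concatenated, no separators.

s1 (pos 1,3,5,7,9,11,13,15): 1⊕1⊕1⊕0⊕1⊕1⊕0⊕0 = 1
s2 (pos 2,3,6,7,10,11,14,15): 1⊕1⊕1⊕0⊕0⊕1⊕0⊕0 = 0
s4 (pos 4,5,6,7,12,13,14,15): 1⊕1⊕1⊕0⊕0⊕0⊕0⊕0 = 1
s8 (pos 8,9,10,11,12,13,14,15): 1⊕1⊕0⊕1⊕0⊕0⊕0⊕0 = 1
Syndrome s8…s1 = 1101 → error at position 13.
Flip position 13: 111111011010000 → 111111011010100

111111011010100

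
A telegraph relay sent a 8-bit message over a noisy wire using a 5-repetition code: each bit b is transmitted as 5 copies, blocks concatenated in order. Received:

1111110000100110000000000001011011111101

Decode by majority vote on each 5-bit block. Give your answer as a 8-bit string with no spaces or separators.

Block 1 (11111): 5 ones → 1
Block 2 (10000): 1 one → 0
Block 3 (10011): 3 ones → 1
Block 4 (00000): 0 ones → 0
Block 5 (00000): 0 ones → 0
Block 6 (00101): 2 ones → 0
Block 7 (10111): 4 ones → 1
Block 8 (11101): 4 ones → 1

10100011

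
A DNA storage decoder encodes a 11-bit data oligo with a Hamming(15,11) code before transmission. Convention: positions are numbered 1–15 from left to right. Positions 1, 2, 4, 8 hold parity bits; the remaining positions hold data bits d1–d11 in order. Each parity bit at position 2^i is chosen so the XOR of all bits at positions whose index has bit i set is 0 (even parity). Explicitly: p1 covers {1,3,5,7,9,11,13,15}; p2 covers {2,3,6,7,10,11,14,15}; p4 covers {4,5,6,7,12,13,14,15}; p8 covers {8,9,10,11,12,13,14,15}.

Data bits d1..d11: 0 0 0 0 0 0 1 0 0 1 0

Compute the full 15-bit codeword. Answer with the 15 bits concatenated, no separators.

100100000010010

Place data at non-parity positions: p1 p2 0 p4 0 0 0 p8 0 0 1 0 0 1 0
p1 (pos 1,3,5,7,9,11,13,15): XOR of data positions = 0⊕0⊕0⊕0⊕1⊕0⊕0 = 1
p2 (pos 2,3,6,7,10,11,14,15): XOR of data positions = 0⊕0⊕0⊕0⊕1⊕1⊕0 = 0
p4 (pos 4,5,6,7,12,13,14,15): XOR of data positions = 0⊕0⊕0⊕0⊕0⊕1⊕0 = 1
p8 (pos 8,9,10,11,12,13,14,15): XOR of data positions = 0⊕0⊕1⊕0⊕0⊕1⊕0 = 0
Codeword: 100100000010010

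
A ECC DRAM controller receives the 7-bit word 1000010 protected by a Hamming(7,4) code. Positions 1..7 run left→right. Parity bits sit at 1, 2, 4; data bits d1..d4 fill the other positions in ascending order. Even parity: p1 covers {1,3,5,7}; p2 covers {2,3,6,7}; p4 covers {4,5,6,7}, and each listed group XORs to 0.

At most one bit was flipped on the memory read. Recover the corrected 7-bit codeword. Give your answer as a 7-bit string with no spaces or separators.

1000011

s1 (pos 1,3,5,7): 1⊕0⊕0⊕0 = 1
s2 (pos 2,3,6,7): 0⊕0⊕1⊕0 = 1
s4 (pos 4,5,6,7): 0⊕0⊕1⊕0 = 1
Syndrome s4…s1 = 111 → error at position 7.
Flip position 7: 1000010 → 1000011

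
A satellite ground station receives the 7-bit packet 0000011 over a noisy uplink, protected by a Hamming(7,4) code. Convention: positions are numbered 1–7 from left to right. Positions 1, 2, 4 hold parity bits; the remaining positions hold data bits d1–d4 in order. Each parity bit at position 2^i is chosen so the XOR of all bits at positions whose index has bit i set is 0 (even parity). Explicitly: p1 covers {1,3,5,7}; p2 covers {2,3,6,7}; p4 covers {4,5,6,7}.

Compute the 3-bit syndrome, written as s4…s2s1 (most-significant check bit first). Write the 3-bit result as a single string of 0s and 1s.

s1 (pos 1,3,5,7): 0⊕0⊕0⊕1 = 1
s2 (pos 2,3,6,7): 0⊕0⊕1⊕1 = 0
s4 (pos 4,5,6,7): 0⊕0⊕1⊕1 = 0
Syndrome s4…s1 = 001 → error at position 1.

001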